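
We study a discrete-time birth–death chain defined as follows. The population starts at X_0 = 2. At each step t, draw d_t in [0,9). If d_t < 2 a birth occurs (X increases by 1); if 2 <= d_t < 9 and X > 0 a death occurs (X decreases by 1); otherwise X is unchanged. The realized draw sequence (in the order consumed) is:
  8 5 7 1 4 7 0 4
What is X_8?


0

t=0: X=2, d=8 → death, X_1=1
t=1: X=1, d=5 → death, X_2=0
t=2: X=0, d=7 → hold, X_3=0
t=3: X=0, d=1 → birth, X_4=1
t=4: X=1, d=4 → death, X_5=0
t=5: X=0, d=7 → hold, X_6=0
t=6: X=0, d=0 → birth, X_7=1
t=7: X=1, d=4 → death, X_8=0


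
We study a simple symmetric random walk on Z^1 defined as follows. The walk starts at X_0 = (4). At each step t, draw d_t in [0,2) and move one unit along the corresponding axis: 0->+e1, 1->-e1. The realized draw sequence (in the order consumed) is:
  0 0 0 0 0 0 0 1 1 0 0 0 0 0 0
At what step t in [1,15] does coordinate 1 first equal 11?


7

t=0: X=(4), d=0 → +e1, X_1=(5)
t=1: X=(5), d=0 → +e1, X_2=(6)
t=2: X=(6), d=0 → +e1, X_3=(7)
t=3: X=(7), d=0 → +e1, X_4=(8)
t=4: X=(8), d=0 → +e1, X_5=(9)
t=5: X=(9), d=0 → +e1, X_6=(10)
t=6: X=(10), d=0 → +e1, X_7=(11)
t=7: X=(11), d=1 → -e1, X_8=(10)
t=8: X=(10), d=1 → -e1, X_9=(9)
t=9: X=(9), d=0 → +e1, X_10=(10)
t=10: X=(10), d=0 → +e1, X_11=(11)
t=11: X=(11), d=0 → +e1, X_12=(12)
t=12: X=(12), d=0 → +e1, X_13=(13)
t=13: X=(13), d=0 → +e1, X_14=(14)
t=14: X=(14), d=0 → +e1, X_15=(15)


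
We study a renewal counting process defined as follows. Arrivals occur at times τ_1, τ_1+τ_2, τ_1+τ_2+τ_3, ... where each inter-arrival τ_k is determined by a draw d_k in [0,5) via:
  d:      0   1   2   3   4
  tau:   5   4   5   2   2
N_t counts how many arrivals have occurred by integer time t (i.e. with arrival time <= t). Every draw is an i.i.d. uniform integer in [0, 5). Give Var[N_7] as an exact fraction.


Inter-arrival values over d=0..4: [5, 4, 5, 2, 2]
Each d has probability 1/5, so the pmf of τ is: f(2) = 2/5, f(4) = 1/5, f(5) = 2/5
Let p_n(j) = P(N_n = j), with p_0 = [1]. Condition on τ_1: p_n(0) = P(τ > n), and for j >= 1, p_n(j) = Σ_{k<=n} f(k)·p_{n−k}(j−1)
p_1 = [1]  (j = 0)
p_2 = [3/5, 2/5]  (j = 0..1)
p_3 = [3/5, 2/5]  (j = 0..1)
p_4 = [2/5, 11/25, 4/25]  (j = 0..2)
p_5 = [0, 21/25, 4/25]  (j = 0..2)
p_6 = [0, 17/25, 32/125, 8/125]  (j = 0..3)
p_7 = [0, 9/25, 72/125, 8/125]  (j = 0..3)
E[N_7] = Σ j·p_7(j) = 213/125;  E[N_7²] = Σ j²·p_7(j) = 81/25
Var[N_7] = 81/25 − (213/125)² = 5256/15625

5256/15625


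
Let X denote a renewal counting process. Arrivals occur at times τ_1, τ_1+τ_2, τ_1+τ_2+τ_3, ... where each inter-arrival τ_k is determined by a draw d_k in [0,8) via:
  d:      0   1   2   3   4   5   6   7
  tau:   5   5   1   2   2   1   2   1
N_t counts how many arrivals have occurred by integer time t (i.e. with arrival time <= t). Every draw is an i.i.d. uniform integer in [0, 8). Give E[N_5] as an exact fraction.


66779/32768

Inter-arrival values over d=0..7: [5, 5, 1, 2, 2, 1, 2, 1]
Each d has probability 1/8, so the pmf of τ is: f(1) = 3/8, f(2) = 3/8, f(5) = 1/4
Renewal equation for m(n) = E[N_n]: condition on τ_1 = k (if k <= n, one arrival plus a fresh copy on the remaining n−k steps): m(n) = F(n) + Σ_{k<=n} f(k)·m(n−k), where F(n) = P(τ <= n) and m(0) = 0
m(1) = F(1) = 3/8
m(2) = F(2) + f(1)·m(1) = 3/4 + 3/8·3/8 = 57/64
m(3) = F(3) + f(1)·m(2) + f(2)·m(1) = 3/4 + 3/8·57/64 + 3/8·3/8 = 627/512
m(4) = F(4) + f(1)·m(3) + f(2)·m(2) = 3/4 + 3/8·627/512 + 3/8·57/64 = 6321/4096
m(5) = F(5) + f(1)·m(4) + f(2)·m(3) = 1 + 3/8·6321/4096 + 3/8·627/512 = 66779/32768
E[N_5] = m(5) = 66779/32768


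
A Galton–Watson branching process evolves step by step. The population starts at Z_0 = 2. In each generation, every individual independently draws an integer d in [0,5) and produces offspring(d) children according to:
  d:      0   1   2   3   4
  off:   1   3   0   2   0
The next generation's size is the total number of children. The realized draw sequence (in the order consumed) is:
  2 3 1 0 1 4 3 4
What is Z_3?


gen 0: Z_0=2, draws=[2, 3], offspring=[0, 2], Z_1=2
gen 1: Z_1=2, draws=[1, 0], offspring=[3, 1], Z_2=4
gen 2: Z_2=4, draws=[1, 4, 3, 4], offspring=[3, 0, 2, 0], Z_3=5

5


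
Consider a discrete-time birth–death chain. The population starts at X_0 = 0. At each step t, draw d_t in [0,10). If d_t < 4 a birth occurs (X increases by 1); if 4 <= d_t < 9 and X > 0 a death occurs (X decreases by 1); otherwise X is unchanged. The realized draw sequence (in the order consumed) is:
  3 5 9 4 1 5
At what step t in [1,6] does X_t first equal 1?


1

t=0: X=0, d=3 → birth, X_1=1
t=1: X=1, d=5 → death, X_2=0
t=2: X=0, d=9 → hold, X_3=0
t=3: X=0, d=4 → hold, X_4=0
t=4: X=0, d=1 → birth, X_5=1
t=5: X=1, d=5 → death, X_6=0


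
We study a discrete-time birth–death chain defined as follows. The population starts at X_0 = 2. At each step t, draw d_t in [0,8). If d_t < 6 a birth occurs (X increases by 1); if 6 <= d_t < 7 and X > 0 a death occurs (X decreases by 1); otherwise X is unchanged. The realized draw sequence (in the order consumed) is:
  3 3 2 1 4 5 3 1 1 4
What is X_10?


12

t=0: X=2, d=3 → birth, X_1=3
t=1: X=3, d=3 → birth, X_2=4
t=2: X=4, d=2 → birth, X_3=5
t=3: X=5, d=1 → birth, X_4=6
t=4: X=6, d=4 → birth, X_5=7
t=5: X=7, d=5 → birth, X_6=8
t=6: X=8, d=3 → birth, X_7=9
t=7: X=9, d=1 → birth, X_8=10
t=8: X=10, d=1 → birth, X_9=11
t=9: X=11, d=4 → birth, X_10=12


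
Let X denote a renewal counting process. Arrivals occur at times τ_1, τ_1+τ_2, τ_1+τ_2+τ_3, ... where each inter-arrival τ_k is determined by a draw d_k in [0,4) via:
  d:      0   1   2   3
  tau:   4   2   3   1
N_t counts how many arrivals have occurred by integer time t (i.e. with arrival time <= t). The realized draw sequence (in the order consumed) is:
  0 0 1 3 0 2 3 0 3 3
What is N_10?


3

draw d_1=0: τ_1=4, arrival time A_1=4
draw d_2=0: τ_2=4, arrival time A_2=8
draw d_3=1: τ_3=2, arrival time A_3=10
draw d_4=3: τ_4=1, arrival time A_4=11
draw d_5=0: τ_5=4, arrival time A_5=15
draw d_6=2: τ_6=3, arrival time A_6=18
draw d_7=3: τ_7=1, arrival time A_7=19
draw d_8=0: τ_8=4, arrival time A_8=23
draw d_9=3: τ_9=1, arrival time A_9=24
draw d_10=3: τ_10=1, arrival time A_10=25
N_t over t=0..10: 0:0 1:0 2:0 3:0 4:1 5:1 6:1 7:1 8:2 9:2 10:3


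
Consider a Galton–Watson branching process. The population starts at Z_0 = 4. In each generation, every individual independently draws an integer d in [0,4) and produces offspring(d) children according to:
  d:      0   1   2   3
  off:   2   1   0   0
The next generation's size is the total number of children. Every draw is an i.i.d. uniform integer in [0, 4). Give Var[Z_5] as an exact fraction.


695871/262144

Outcome values over d=0..3: [2, 1, 0, 0]
Σy = 3, Σy² = 5, M = 4
μ = 3/4 = 3/4,  σ² = 5/4 − (3/4)² = 11/16
V_0 = 0, E_0 = 4
V_1 = 11/16·E_0 + (3/4)²·V_0 = 11/4;  E_1 = 3
V_2 = 11/16·E_1 + (3/4)²·V_1 = 231/64;  E_2 = 9/4
V_3 = 11/16·E_2 + (3/4)²·V_2 = 3663/1024;  E_3 = 27/16
V_4 = 11/16·E_3 + (3/4)²·V_3 = 51975/16384;  E_4 = 81/64
V_5 = 11/16·E_4 + (3/4)²·V_4 = 695871/262144;  E_5 = 243/256


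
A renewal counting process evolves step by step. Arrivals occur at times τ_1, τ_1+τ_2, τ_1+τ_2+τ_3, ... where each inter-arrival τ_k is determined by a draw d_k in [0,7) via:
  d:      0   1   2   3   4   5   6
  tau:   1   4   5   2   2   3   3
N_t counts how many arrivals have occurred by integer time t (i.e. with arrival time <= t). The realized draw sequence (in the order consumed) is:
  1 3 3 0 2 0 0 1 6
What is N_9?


4

draw d_1=1: τ_1=4, arrival time A_1=4
draw d_2=3: τ_2=2, arrival time A_2=6
draw d_3=3: τ_3=2, arrival time A_3=8
draw d_4=0: τ_4=1, arrival time A_4=9
draw d_5=2: τ_5=5, arrival time A_5=14
draw d_6=0: τ_6=1, arrival time A_6=15
draw d_7=0: τ_7=1, arrival time A_7=16
draw d_8=1: τ_8=4, arrival time A_8=20
draw d_9=6: τ_9=3, arrival time A_9=23
N_t over t=0..9: 0:0 1:0 2:0 3:0 4:1 5:1 6:2 7:2 8:3 9:4


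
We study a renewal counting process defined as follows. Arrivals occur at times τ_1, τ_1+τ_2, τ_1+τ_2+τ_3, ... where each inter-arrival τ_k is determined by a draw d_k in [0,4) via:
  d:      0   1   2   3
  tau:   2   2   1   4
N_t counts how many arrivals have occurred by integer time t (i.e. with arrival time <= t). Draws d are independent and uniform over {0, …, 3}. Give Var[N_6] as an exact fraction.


Inter-arrival values over d=0..3: [2, 2, 1, 4]
Each d has probability 1/4, so the pmf of τ is: f(1) = 1/4, f(2) = 1/2, f(4) = 1/4
Let p_n(j) = P(N_n = j), with p_0 = [1]. Condition on τ_1: p_n(0) = P(τ > n), and for j >= 1, p_n(j) = Σ_{k<=n} f(k)·p_{n−k}(j−1)
p_1 = [3/4, 1/4]  (j = 0..1)
p_2 = [1/4, 11/16, 1/16]  (j = 0..2)
p_3 = [1/4, 7/16, 19/64, 1/64]  (j = 0..3)
p_4 = [0, 7/16, 29/64, 27/256, 1/256]  (j = 0..4)
p_5 = [0, 5/16, 25/64, 67/256, 35/1024, 1/1024]  (j = 0..5)
p_6 = [0, 1/16, 15/32, 87/256, 121/1024, 43/4096, 1/4096]  (j = 0..6)
E[N_6] = Σ j·p_6(j) = 10429/4096;  E[N_6²] = Σ j²·p_6(j) = 29319/4096
Var[N_6] = 29319/4096 − (10429/4096)² = 11326583/16777216

11326583/16777216


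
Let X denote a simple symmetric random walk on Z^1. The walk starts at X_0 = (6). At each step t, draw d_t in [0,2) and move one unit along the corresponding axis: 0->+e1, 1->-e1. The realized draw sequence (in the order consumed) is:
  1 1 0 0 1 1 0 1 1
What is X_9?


t=0: X=(6), d=1 → -e1, X_1=(5)
t=1: X=(5), d=1 → -e1, X_2=(4)
t=2: X=(4), d=0 → +e1, X_3=(5)
t=3: X=(5), d=0 → +e1, X_4=(6)
t=4: X=(6), d=1 → -e1, X_5=(5)
t=5: X=(5), d=1 → -e1, X_6=(4)
t=6: X=(4), d=0 → +e1, X_7=(5)
t=7: X=(5), d=1 → -e1, X_8=(4)
t=8: X=(4), d=1 → -e1, X_9=(3)

(3)


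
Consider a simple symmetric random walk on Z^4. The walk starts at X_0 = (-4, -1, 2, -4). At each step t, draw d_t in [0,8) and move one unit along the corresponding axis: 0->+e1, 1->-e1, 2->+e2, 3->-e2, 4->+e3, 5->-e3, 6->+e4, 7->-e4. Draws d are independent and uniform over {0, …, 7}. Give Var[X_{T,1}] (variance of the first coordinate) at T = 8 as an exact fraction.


Outcome values over d=0..7: [1, -1, 0, 0, 0, 0, 0, 0]
Σy = 0, Σy² = 2, M = 8
μ = 0/8 = 0,  σ² = 2/8 − (0)² = 1/4
Independent increments: Var[X_8] = 8·σ² = 8·(1/4) = 2

2


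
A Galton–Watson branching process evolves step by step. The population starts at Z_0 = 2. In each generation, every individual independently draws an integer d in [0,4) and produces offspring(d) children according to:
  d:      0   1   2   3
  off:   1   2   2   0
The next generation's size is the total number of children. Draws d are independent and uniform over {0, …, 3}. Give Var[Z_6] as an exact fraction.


Outcome values over d=0..3: [1, 2, 2, 0]
Σy = 5, Σy² = 9, M = 4
μ = 5/4 = 5/4,  σ² = 9/4 − (5/4)² = 11/16
V_0 = 0, E_0 = 2
V_1 = 11/16·E_0 + (5/4)²·V_0 = 11/8;  E_1 = 5/2
V_2 = 11/16·E_1 + (5/4)²·V_1 = 495/128;  E_2 = 25/8
V_3 = 11/16·E_2 + (5/4)²·V_2 = 16775/2048;  E_3 = 125/32
V_4 = 11/16·E_3 + (5/4)²·V_3 = 507375/32768;  E_4 = 625/128
V_5 = 11/16·E_4 + (5/4)²·V_4 = 14444375/524288;  E_5 = 3125/512
V_6 = 11/16·E_5 + (5/4)²·V_5 = 396309375/8388608;  E_6 = 15625/2048

396309375/8388608


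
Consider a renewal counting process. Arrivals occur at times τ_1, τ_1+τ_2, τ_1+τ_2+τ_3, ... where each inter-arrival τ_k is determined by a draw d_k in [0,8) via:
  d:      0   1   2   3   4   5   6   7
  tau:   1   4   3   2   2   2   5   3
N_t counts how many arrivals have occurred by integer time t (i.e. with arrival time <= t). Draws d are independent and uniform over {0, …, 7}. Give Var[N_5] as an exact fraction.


Inter-arrival values over d=0..7: [1, 4, 3, 2, 2, 2, 5, 3]
Each d has probability 1/8, so the pmf of τ is: f(1) = 1/8, f(2) = 3/8, f(3) = 1/4, f(4) = 1/8, f(5) = 1/8
Let p_n(j) = P(N_n = j), with p_0 = [1]. Condition on τ_1: p_n(0) = P(τ > n), and for j >= 1, p_n(j) = Σ_{k<=n} f(k)·p_{n−k}(j−1)
p_1 = [7/8, 1/8]  (j = 0..1)
p_2 = [1/2, 31/64, 1/64]  (j = 0..2)
p_3 = [1/4, 41/64, 55/512, 1/512]  (j = 0..3)
p_4 = [1/8, 9/16, 75/256, 79/4096, 1/4096]  (j = 0..4)
p_5 = [0, 15/32, 229/512, 331/4096, 103/32768, 1/32768]  (j = 0..5)
E[N_5] = Σ j·p_5(j) = 53033/32768;  E[N_5²] = Σ j²·p_5(j) = 99489/32768
Var[N_5] = 99489/32768 − (53033/32768)² = 447556463/1073741824

447556463/1073741824


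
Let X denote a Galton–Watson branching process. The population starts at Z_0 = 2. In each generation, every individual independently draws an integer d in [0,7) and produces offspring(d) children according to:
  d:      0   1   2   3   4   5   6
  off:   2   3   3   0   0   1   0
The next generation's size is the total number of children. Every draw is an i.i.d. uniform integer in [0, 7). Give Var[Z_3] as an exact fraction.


Outcome values over d=0..6: [2, 3, 3, 0, 0, 1, 0]
Σy = 9, Σy² = 23, M = 7
μ = 9/7 = 9/7,  σ² = 23/7 − (9/7)² = 80/49
V_0 = 0, E_0 = 2
V_1 = 80/49·E_0 + (9/7)²·V_0 = 160/49;  E_1 = 18/7
V_2 = 80/49·E_1 + (9/7)²·V_1 = 23040/2401;  E_2 = 162/49
V_3 = 80/49·E_2 + (9/7)²·V_2 = 2501280/117649;  E_3 = 1458/343

2501280/117649


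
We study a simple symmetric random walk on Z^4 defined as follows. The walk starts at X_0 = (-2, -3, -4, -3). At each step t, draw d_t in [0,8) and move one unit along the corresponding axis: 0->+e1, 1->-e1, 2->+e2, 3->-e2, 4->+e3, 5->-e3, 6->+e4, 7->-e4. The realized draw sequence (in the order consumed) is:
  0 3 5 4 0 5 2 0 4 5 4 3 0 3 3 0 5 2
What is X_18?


(3, -5, -5, -3)

t=0: X=(-2, -3, -4, -3), d=0 → +e1, X_1=(-1, -3, -4, -3)
t=1: X=(-1, -3, -4, -3), d=3 → -e2, X_2=(-1, -4, -4, -3)
t=2: X=(-1, -4, -4, -3), d=5 → -e3, X_3=(-1, -4, -5, -3)
t=3: X=(-1, -4, -5, -3), d=4 → +e3, X_4=(-1, -4, -4, -3)
t=4: X=(-1, -4, -4, -3), d=0 → +e1, X_5=(0, -4, -4, -3)
t=5: X=(0, -4, -4, -3), d=5 → -e3, X_6=(0, -4, -5, -3)
t=6: X=(0, -4, -5, -3), d=2 → +e2, X_7=(0, -3, -5, -3)
t=7: X=(0, -3, -5, -3), d=0 → +e1, X_8=(1, -3, -5, -3)
t=8: X=(1, -3, -5, -3), d=4 → +e3, X_9=(1, -3, -4, -3)
t=9: X=(1, -3, -4, -3), d=5 → -e3, X_10=(1, -3, -5, -3)
t=10: X=(1, -3, -5, -3), d=4 → +e3, X_11=(1, -3, -4, -3)
t=11: X=(1, -3, -4, -3), d=3 → -e2, X_12=(1, -4, -4, -3)
t=12: X=(1, -4, -4, -3), d=0 → +e1, X_13=(2, -4, -4, -3)
t=13: X=(2, -4, -4, -3), d=3 → -e2, X_14=(2, -5, -4, -3)
t=14: X=(2, -5, -4, -3), d=3 → -e2, X_15=(2, -6, -4, -3)
t=15: X=(2, -6, -4, -3), d=0 → +e1, X_16=(3, -6, -4, -3)
t=16: X=(3, -6, -4, -3), d=5 → -e3, X_17=(3, -6, -5, -3)
t=17: X=(3, -6, -5, -3), d=2 → +e2, X_18=(3, -5, -5, -3)


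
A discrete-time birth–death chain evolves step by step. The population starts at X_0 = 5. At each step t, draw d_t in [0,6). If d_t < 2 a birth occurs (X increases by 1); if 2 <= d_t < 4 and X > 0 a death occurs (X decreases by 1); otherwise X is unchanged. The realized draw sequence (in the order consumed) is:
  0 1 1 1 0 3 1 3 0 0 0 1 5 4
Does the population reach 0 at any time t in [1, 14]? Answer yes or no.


no

t=0: X=5, d=0 → birth, X_1=6
t=1: X=6, d=1 → birth, X_2=7
t=2: X=7, d=1 → birth, X_3=8
t=3: X=8, d=1 → birth, X_4=9
t=4: X=9, d=0 → birth, X_5=10
t=5: X=10, d=3 → death, X_6=9
t=6: X=9, d=1 → birth, X_7=10
t=7: X=10, d=3 → death, X_8=9
t=8: X=9, d=0 → birth, X_9=10
t=9: X=10, d=0 → birth, X_10=11
t=10: X=11, d=0 → birth, X_11=12
t=11: X=12, d=1 → birth, X_12=13
t=12: X=13, d=5 → hold, X_13=13
t=13: X=13, d=4 → hold, X_14=13


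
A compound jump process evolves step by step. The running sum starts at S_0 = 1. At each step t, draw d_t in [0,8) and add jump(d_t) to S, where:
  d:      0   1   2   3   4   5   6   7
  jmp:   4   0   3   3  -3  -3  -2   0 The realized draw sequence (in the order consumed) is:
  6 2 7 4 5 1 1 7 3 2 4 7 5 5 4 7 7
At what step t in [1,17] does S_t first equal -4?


t=0: S=1, d=6, jump=-2, S_1=-1
t=1: S=-1, d=2, jump=3, S_2=2
t=2: S=2, d=7, jump=0, S_3=2
t=3: S=2, d=4, jump=-3, S_4=-1
t=4: S=-1, d=5, jump=-3, S_5=-4
t=5: S=-4, d=1, jump=0, S_6=-4
t=6: S=-4, d=1, jump=0, S_7=-4
t=7: S=-4, d=7, jump=0, S_8=-4
t=8: S=-4, d=3, jump=3, S_9=-1
t=9: S=-1, d=2, jump=3, S_10=2
t=10: S=2, d=4, jump=-3, S_11=-1
t=11: S=-1, d=7, jump=0, S_12=-1
t=12: S=-1, d=5, jump=-3, S_13=-4
t=13: S=-4, d=5, jump=-3, S_14=-7
t=14: S=-7, d=4, jump=-3, S_15=-10
t=15: S=-10, d=7, jump=0, S_16=-10
t=16: S=-10, d=7, jump=0, S_17=-10

5


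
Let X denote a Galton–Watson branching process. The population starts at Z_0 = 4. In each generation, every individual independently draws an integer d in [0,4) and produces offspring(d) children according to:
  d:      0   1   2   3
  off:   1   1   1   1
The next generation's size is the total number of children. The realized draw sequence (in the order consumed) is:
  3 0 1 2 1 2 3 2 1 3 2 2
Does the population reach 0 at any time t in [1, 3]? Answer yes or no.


no

gen 0: Z_0=4, draws=[3, 0, 1, 2], offspring=[1, 1, 1, 1], Z_1=4
gen 1: Z_1=4, draws=[1, 2, 3, 2], offspring=[1, 1, 1, 1], Z_2=4
gen 2: Z_2=4, draws=[1, 3, 2, 2], offspring=[1, 1, 1, 1], Z_3=4


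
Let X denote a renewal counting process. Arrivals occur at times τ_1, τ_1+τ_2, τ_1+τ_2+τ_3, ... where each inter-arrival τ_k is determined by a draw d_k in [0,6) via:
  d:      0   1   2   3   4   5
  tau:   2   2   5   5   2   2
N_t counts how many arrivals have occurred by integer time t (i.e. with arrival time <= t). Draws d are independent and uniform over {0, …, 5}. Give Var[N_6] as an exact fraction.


572/729

Inter-arrival values over d=0..5: [2, 2, 5, 5, 2, 2]
Each d has probability 1/6, so the pmf of τ is: f(2) = 2/3, f(5) = 1/3
Let p_n(j) = P(N_n = j), with p_0 = [1]. Condition on τ_1: p_n(0) = P(τ > n), and for j >= 1, p_n(j) = Σ_{k<=n} f(k)·p_{n−k}(j−1)
p_1 = [1]  (j = 0)
p_2 = [1/3, 2/3]  (j = 0..1)
p_3 = [1/3, 2/3]  (j = 0..1)
p_4 = [1/3, 2/9, 4/9]  (j = 0..2)
p_5 = [0, 5/9, 4/9]  (j = 0..2)
p_6 = [0, 5/9, 4/27, 8/27]  (j = 0..3)
E[N_6] = Σ j·p_6(j) = 47/27;  E[N_6²] = Σ j²·p_6(j) = 103/27
Var[N_6] = 103/27 − (47/27)² = 572/729


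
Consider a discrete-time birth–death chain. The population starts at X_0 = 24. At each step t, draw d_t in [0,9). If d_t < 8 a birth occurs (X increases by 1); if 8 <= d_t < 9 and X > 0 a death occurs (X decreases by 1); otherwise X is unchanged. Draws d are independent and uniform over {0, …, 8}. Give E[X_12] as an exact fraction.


X can drop by at most 1 per step and X_0 = 24 > T = 12, so X_t >= 24 − t >= 12 > 0 for every t <= 12: the floor at 0 (the 'and X > 0' condition) never binds. Hence X_12 = X_0 + Σ_{t<12} Y_t with i.i.d. increments Y_t = y(d_t) ∈ {+1, −1, 0}.
Outcome values over d=0..8: [1, 1, 1, 1, 1, 1, 1, 1, -1]
Σy = 7, Σy² = 9, M = 9
μ = 7/9 = 7/9,  σ² = 9/9 − (7/9)² = 32/81
E[X_12] = 24 + 12·(7/9) = 100/3

100/3


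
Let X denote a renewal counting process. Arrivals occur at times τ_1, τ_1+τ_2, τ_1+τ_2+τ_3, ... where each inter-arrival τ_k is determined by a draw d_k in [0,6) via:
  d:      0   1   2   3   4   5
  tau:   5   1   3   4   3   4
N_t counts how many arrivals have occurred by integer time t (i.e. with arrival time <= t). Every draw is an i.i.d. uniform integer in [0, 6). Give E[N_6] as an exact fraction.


69235/46656

Inter-arrival values over d=0..5: [5, 1, 3, 4, 3, 4]
Each d has probability 1/6, so the pmf of τ is: f(1) = 1/6, f(3) = 1/3, f(4) = 1/3, f(5) = 1/6
Renewal equation for m(n) = E[N_n]: condition on τ_1 = k (if k <= n, one arrival plus a fresh copy on the remaining n−k steps): m(n) = F(n) + Σ_{k<=n} f(k)·m(n−k), where F(n) = P(τ <= n) and m(0) = 0
m(1) = F(1) = 1/6
m(2) = F(2) + f(1)·m(1) = 1/6 + 1/6·1/6 = 7/36
m(3) = F(3) + f(1)·m(2) = 1/2 + 1/6·7/36 = 115/216
m(4) = F(4) + f(1)·m(3) + f(3)·m(1) = 5/6 + 1/6·115/216 + 1/3·1/6 = 1267/1296
m(5) = F(5) + f(1)·m(4) + f(3)·m(2) + f(4)·m(1) = 1 + 1/6·1267/1296 + 1/3·7/36 + 1/3·1/6 = 9979/7776
m(6) = F(6) + f(1)·m(5) + f(3)·m(3) + f(4)·m(2) + f(5)·m(1) = 1 + 1/6·9979/7776 + 1/3·115/216 + 1/3·7/36 + 1/6·1/6 = 69235/46656
E[N_6] = m(6) = 69235/46656


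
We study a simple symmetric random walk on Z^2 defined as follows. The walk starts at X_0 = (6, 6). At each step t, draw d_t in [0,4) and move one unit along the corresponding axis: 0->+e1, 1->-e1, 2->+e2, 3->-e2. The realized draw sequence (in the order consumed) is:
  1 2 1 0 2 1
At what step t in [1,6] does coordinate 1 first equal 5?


t=0: X=(6, 6), d=1 → -e1, X_1=(5, 6)
t=1: X=(5, 6), d=2 → +e2, X_2=(5, 7)
t=2: X=(5, 7), d=1 → -e1, X_3=(4, 7)
t=3: X=(4, 7), d=0 → +e1, X_4=(5, 7)
t=4: X=(5, 7), d=2 → +e2, X_5=(5, 8)
t=5: X=(5, 8), d=1 → -e1, X_6=(4, 8)

1


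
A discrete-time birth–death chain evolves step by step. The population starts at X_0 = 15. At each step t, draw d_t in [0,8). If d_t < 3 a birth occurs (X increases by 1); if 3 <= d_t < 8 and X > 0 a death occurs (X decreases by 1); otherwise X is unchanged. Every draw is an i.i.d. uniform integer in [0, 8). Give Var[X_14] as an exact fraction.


105/8

X can drop by at most 1 per step and X_0 = 15 > T = 14, so X_t >= 15 − t >= 1 > 0 for every t <= 14: the floor at 0 (the 'and X > 0' condition) never binds. Hence X_14 = X_0 + Σ_{t<14} Y_t with i.i.d. increments Y_t = y(d_t) ∈ {+1, −1, 0}.
Outcome values over d=0..7: [1, 1, 1, -1, -1, -1, -1, -1]
Σy = -2, Σy² = 8, M = 8
μ = -2/8 = -1/4,  σ² = 8/8 − (-1/4)² = 15/16
Independent increments: Var[X_14] = 14·σ² = 14·(15/16) = 105/8


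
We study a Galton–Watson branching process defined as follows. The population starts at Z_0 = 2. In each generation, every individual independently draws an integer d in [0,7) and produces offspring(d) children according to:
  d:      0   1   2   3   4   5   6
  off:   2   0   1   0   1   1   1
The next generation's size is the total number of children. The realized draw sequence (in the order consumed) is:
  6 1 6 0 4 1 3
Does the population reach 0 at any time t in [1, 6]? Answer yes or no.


yes

gen 0: Z_0=2, draws=[6, 1], offspring=[1, 0], Z_1=1
gen 1: Z_1=1, draws=[6], offspring=[1], Z_2=1
gen 2: Z_2=1, draws=[0], offspring=[2], Z_3=2
gen 3: Z_3=2, draws=[4, 1], offspring=[1, 0], Z_4=1
gen 4: Z_4=1, draws=[3], offspring=[0], Z_5=0
gen 5: Z_5=0, draws=[], offspring=[], Z_6=0


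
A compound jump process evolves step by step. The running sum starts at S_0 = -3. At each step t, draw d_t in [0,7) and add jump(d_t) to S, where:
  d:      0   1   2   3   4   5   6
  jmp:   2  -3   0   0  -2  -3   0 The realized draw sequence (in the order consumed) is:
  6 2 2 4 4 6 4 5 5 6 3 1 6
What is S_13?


t=0: S=-3, d=6, jump=0, S_1=-3
t=1: S=-3, d=2, jump=0, S_2=-3
t=2: S=-3, d=2, jump=0, S_3=-3
t=3: S=-3, d=4, jump=-2, S_4=-5
t=4: S=-5, d=4, jump=-2, S_5=-7
t=5: S=-7, d=6, jump=0, S_6=-7
t=6: S=-7, d=4, jump=-2, S_7=-9
t=7: S=-9, d=5, jump=-3, S_8=-12
t=8: S=-12, d=5, jump=-3, S_9=-15
t=9: S=-15, d=6, jump=0, S_10=-15
t=10: S=-15, d=3, jump=0, S_11=-15
t=11: S=-15, d=1, jump=-3, S_12=-18
t=12: S=-18, d=6, jump=0, S_13=-18

-18


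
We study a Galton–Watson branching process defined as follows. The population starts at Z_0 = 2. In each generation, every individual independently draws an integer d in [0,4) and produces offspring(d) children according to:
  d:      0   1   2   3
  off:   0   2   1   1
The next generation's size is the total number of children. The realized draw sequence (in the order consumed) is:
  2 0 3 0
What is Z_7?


0

gen 0: Z_0=2, draws=[2, 0], offspring=[1, 0], Z_1=1
gen 1: Z_1=1, draws=[3], offspring=[1], Z_2=1
gen 2: Z_2=1, draws=[0], offspring=[0], Z_3=0
gen 3: Z_3=0, draws=[], offspring=[], Z_4=0
gen 4: Z_4=0, draws=[], offspring=[], Z_5=0
gen 5: Z_5=0, draws=[], offspring=[], Z_6=0
gen 6: Z_6=0, draws=[], offspring=[], Z_7=0


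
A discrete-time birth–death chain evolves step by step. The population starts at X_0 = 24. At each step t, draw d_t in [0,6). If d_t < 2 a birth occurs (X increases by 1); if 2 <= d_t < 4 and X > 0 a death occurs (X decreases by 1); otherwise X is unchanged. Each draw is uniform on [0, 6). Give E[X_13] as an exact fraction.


X can drop by at most 1 per step and X_0 = 24 > T = 13, so X_t >= 24 − t >= 11 > 0 for every t <= 13: the floor at 0 (the 'and X > 0' condition) never binds. Hence X_13 = X_0 + Σ_{t<13} Y_t with i.i.d. increments Y_t = y(d_t) ∈ {+1, −1, 0}.
Outcome values over d=0..5: [1, 1, -1, -1, 0, 0]
Σy = 0, Σy² = 4, M = 6
μ = 0/6 = 0,  σ² = 4/6 − (0)² = 2/3
E[X_13] = 24 + 13·(0) = 24

24


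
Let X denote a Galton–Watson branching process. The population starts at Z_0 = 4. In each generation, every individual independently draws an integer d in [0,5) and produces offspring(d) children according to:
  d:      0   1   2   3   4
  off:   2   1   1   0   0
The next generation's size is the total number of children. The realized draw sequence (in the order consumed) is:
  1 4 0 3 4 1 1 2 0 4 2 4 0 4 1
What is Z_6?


gen 0: Z_0=4, draws=[1, 4, 0, 3], offspring=[1, 0, 2, 0], Z_1=3
gen 1: Z_1=3, draws=[4, 1, 1], offspring=[0, 1, 1], Z_2=2
gen 2: Z_2=2, draws=[2, 0], offspring=[1, 2], Z_3=3
gen 3: Z_3=3, draws=[4, 2, 4], offspring=[0, 1, 0], Z_4=1
gen 4: Z_4=1, draws=[0], offspring=[2], Z_5=2
gen 5: Z_5=2, draws=[4, 1], offspring=[0, 1], Z_6=1

1


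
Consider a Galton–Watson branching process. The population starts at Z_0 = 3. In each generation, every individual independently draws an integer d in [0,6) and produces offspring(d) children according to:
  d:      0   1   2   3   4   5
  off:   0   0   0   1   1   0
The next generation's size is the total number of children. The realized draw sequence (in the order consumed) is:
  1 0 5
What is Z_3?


0

gen 0: Z_0=3, draws=[1, 0, 5], offspring=[0, 0, 0], Z_1=0
gen 1: Z_1=0, draws=[], offspring=[], Z_2=0
gen 2: Z_2=0, draws=[], offspring=[], Z_3=0


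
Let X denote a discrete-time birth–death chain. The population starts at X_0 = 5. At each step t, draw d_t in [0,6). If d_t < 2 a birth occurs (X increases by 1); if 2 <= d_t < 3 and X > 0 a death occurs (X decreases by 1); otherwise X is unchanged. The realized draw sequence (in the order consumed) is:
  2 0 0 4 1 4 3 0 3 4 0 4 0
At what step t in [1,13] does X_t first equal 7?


5

t=0: X=5, d=2 → death, X_1=4
t=1: X=4, d=0 → birth, X_2=5
t=2: X=5, d=0 → birth, X_3=6
t=3: X=6, d=4 → hold, X_4=6
t=4: X=6, d=1 → birth, X_5=7
t=5: X=7, d=4 → hold, X_6=7
t=6: X=7, d=3 → hold, X_7=7
t=7: X=7, d=0 → birth, X_8=8
t=8: X=8, d=3 → hold, X_9=8
t=9: X=8, d=4 → hold, X_10=8
t=10: X=8, d=0 → birth, X_11=9
t=11: X=9, d=4 → hold, X_12=9
t=12: X=9, d=0 → birth, X_13=10


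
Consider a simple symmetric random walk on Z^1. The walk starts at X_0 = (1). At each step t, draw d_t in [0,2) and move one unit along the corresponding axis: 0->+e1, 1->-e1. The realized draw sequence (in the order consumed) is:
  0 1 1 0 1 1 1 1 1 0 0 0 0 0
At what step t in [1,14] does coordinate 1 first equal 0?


3

t=0: X=(1), d=0 → +e1, X_1=(2)
t=1: X=(2), d=1 → -e1, X_2=(1)
t=2: X=(1), d=1 → -e1, X_3=(0)
t=3: X=(0), d=0 → +e1, X_4=(1)
t=4: X=(1), d=1 → -e1, X_5=(0)
t=5: X=(0), d=1 → -e1, X_6=(-1)
t=6: X=(-1), d=1 → -e1, X_7=(-2)
t=7: X=(-2), d=1 → -e1, X_8=(-3)
t=8: X=(-3), d=1 → -e1, X_9=(-4)
t=9: X=(-4), d=0 → +e1, X_10=(-3)
t=10: X=(-3), d=0 → +e1, X_11=(-2)
t=11: X=(-2), d=0 → +e1, X_12=(-1)
t=12: X=(-1), d=0 → +e1, X_13=(0)
t=13: X=(0), d=0 → +e1, X_14=(1)


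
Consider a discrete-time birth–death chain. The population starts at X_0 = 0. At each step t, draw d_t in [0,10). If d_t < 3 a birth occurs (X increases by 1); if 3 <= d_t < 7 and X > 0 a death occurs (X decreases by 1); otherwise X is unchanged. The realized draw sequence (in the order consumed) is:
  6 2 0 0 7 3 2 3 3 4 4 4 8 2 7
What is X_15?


t=0: X=0, d=6 → hold, X_1=0
t=1: X=0, d=2 → birth, X_2=1
t=2: X=1, d=0 → birth, X_3=2
t=3: X=2, d=0 → birth, X_4=3
t=4: X=3, d=7 → hold, X_5=3
t=5: X=3, d=3 → death, X_6=2
t=6: X=2, d=2 → birth, X_7=3
t=7: X=3, d=3 → death, X_8=2
t=8: X=2, d=3 → death, X_9=1
t=9: X=1, d=4 → death, X_10=0
t=10: X=0, d=4 → hold, X_11=0
t=11: X=0, d=4 → hold, X_12=0
t=12: X=0, d=8 → hold, X_13=0
t=13: X=0, d=2 → birth, X_14=1
t=14: X=1, d=7 → hold, X_15=1

1


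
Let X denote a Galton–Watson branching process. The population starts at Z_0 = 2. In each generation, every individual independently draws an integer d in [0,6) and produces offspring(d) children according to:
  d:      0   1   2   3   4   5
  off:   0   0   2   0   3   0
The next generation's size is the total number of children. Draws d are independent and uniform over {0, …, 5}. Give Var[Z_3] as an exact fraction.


Outcome values over d=0..5: [0, 0, 2, 0, 3, 0]
Σy = 5, Σy² = 13, M = 6
μ = 5/6 = 5/6,  σ² = 13/6 − (5/6)² = 53/36
V_0 = 0, E_0 = 2
V_1 = 53/36·E_0 + (5/6)²·V_0 = 53/18;  E_1 = 5/3
V_2 = 53/36·E_1 + (5/6)²·V_1 = 2915/648;  E_2 = 25/18
V_3 = 53/36·E_2 + (5/6)²·V_2 = 120575/23328;  E_3 = 125/108

120575/23328


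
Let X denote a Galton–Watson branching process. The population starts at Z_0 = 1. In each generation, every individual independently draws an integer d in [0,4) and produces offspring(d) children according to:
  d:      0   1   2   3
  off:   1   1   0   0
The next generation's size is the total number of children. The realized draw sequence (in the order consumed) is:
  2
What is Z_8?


0

gen 0: Z_0=1, draws=[2], offspring=[0], Z_1=0
gen 1: Z_1=0, draws=[], offspring=[], Z_2=0
gen 2: Z_2=0, draws=[], offspring=[], Z_3=0
gen 3: Z_3=0, draws=[], offspring=[], Z_4=0
gen 4: Z_4=0, draws=[], offspring=[], Z_5=0
gen 5: Z_5=0, draws=[], offspring=[], Z_6=0
gen 6: Z_6=0, draws=[], offspring=[], Z_7=0
gen 7: Z_7=0, draws=[], offspring=[], Z_8=0


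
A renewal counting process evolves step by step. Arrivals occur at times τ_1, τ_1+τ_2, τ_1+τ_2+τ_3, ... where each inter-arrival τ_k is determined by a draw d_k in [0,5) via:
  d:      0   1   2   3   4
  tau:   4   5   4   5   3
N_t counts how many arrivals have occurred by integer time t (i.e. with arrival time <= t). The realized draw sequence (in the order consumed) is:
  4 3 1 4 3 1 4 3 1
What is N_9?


draw d_1=4: τ_1=3, arrival time A_1=3
draw d_2=3: τ_2=5, arrival time A_2=8
draw d_3=1: τ_3=5, arrival time A_3=13
draw d_4=4: τ_4=3, arrival time A_4=16
draw d_5=3: τ_5=5, arrival time A_5=21
draw d_6=1: τ_6=5, arrival time A_6=26
draw d_7=4: τ_7=3, arrival time A_7=29
draw d_8=3: τ_8=5, arrival time A_8=34
draw d_9=1: τ_9=5, arrival time A_9=39
N_t over t=0..9: 0:0 1:0 2:0 3:1 4:1 5:1 6:1 7:1 8:2 9:2

2


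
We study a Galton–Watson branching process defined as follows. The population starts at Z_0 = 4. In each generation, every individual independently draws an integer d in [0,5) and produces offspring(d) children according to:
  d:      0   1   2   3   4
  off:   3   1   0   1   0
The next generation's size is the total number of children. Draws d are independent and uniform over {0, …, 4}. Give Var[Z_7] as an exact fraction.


Outcome values over d=0..4: [3, 1, 0, 1, 0]
Σy = 5, Σy² = 11, M = 5
μ = 5/5 = 1,  σ² = 11/5 − (1)² = 6/5
V_0 = 0, E_0 = 4
V_1 = 6/5·E_0 + (1)²·V_0 = 24/5;  E_1 = 4
V_2 = 6/5·E_1 + (1)²·V_1 = 48/5;  E_2 = 4
V_3 = 6/5·E_2 + (1)²·V_2 = 72/5;  E_3 = 4
V_4 = 6/5·E_3 + (1)²·V_3 = 96/5;  E_4 = 4
V_5 = 6/5·E_4 + (1)²·V_4 = 24;  E_5 = 4
V_6 = 6/5·E_5 + (1)²·V_5 = 144/5;  E_6 = 4
V_7 = 6/5·E_6 + (1)²·V_6 = 168/5;  E_7 = 4

168/5


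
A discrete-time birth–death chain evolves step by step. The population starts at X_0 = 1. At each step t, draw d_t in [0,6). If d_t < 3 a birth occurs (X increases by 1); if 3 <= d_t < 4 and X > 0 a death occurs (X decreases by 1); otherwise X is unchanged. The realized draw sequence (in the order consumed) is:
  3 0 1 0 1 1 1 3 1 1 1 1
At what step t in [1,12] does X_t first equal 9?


t=0: X=1, d=3 → death, X_1=0
t=1: X=0, d=0 → birth, X_2=1
t=2: X=1, d=1 → birth, X_3=2
t=3: X=2, d=0 → birth, X_4=3
t=4: X=3, d=1 → birth, X_5=4
t=5: X=4, d=1 → birth, X_6=5
t=6: X=5, d=1 → birth, X_7=6
t=7: X=6, d=3 → death, X_8=5
t=8: X=5, d=1 → birth, X_9=6
t=9: X=6, d=1 → birth, X_10=7
t=10: X=7, d=1 → birth, X_11=8
t=11: X=8, d=1 → birth, X_12=9

12


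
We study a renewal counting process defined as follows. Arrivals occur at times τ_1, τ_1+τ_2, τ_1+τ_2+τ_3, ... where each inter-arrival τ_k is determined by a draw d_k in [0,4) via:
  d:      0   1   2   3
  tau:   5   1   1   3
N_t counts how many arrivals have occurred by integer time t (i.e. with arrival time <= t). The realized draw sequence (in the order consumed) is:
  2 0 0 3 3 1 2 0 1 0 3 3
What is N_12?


draw d_1=2: τ_1=1, arrival time A_1=1
draw d_2=0: τ_2=5, arrival time A_2=6
draw d_3=0: τ_3=5, arrival time A_3=11
draw d_4=3: τ_4=3, arrival time A_4=14
draw d_5=3: τ_5=3, arrival time A_5=17
draw d_6=1: τ_6=1, arrival time A_6=18
draw d_7=2: τ_7=1, arrival time A_7=19
draw d_8=0: τ_8=5, arrival time A_8=24
draw d_9=1: τ_9=1, arrival time A_9=25
draw d_10=0: τ_10=5, arrival time A_10=30
draw d_11=3: τ_11=3, arrival time A_11=33
draw d_12=3: τ_12=3, arrival time A_12=36
N_t over t=0..12: 0:0 1:1 2:1 3:1 4:1 5:1 6:2 7:2 8:2 9:2 10:2 11:3 12:3

3


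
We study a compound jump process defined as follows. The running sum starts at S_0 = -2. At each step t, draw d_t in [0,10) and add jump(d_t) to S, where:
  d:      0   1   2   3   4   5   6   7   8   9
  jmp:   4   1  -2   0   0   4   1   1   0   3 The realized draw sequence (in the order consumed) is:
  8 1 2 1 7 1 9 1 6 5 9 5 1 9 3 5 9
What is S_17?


27

t=0: S=-2, d=8, jump=0, S_1=-2
t=1: S=-2, d=1, jump=1, S_2=-1
t=2: S=-1, d=2, jump=-2, S_3=-3
t=3: S=-3, d=1, jump=1, S_4=-2
t=4: S=-2, d=7, jump=1, S_5=-1
t=5: S=-1, d=1, jump=1, S_6=0
t=6: S=0, d=9, jump=3, S_7=3
t=7: S=3, d=1, jump=1, S_8=4
t=8: S=4, d=6, jump=1, S_9=5
t=9: S=5, d=5, jump=4, S_10=9
t=10: S=9, d=9, jump=3, S_11=12
t=11: S=12, d=5, jump=4, S_12=16
t=12: S=16, d=1, jump=1, S_13=17
t=13: S=17, d=9, jump=3, S_14=20
t=14: S=20, d=3, jump=0, S_15=20
t=15: S=20, d=5, jump=4, S_16=24
t=16: S=24, d=9, jump=3, S_17=27


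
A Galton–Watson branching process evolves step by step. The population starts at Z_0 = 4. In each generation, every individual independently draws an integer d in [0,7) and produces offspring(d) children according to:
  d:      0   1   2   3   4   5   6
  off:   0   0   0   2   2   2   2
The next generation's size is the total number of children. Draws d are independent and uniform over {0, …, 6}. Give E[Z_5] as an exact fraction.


Outcome values over d=0..6: [0, 0, 0, 2, 2, 2, 2]
Σy = 8, Σy² = 16, M = 7
μ = 8/7 = 8/7,  σ² = 16/7 − (8/7)² = 48/49
E[Z_0] = 4
E[Z_1] = 8/7·E[Z_0] = 32/7
E[Z_2] = 8/7·E[Z_1] = 256/49
E[Z_3] = 8/7·E[Z_2] = 2048/343
E[Z_4] = 8/7·E[Z_3] = 16384/2401
E[Z_5] = 8/7·E[Z_4] = 131072/16807

131072/16807


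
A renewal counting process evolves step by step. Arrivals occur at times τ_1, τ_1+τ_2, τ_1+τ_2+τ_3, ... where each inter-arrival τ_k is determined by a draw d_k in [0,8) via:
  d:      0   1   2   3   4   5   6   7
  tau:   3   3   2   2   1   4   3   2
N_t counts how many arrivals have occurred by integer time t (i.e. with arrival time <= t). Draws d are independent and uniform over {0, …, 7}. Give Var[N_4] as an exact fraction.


4553567/16777216

Inter-arrival values over d=0..7: [3, 3, 2, 2, 1, 4, 3, 2]
Each d has probability 1/8, so the pmf of τ is: f(1) = 1/8, f(2) = 3/8, f(3) = 3/8, f(4) = 1/8
Let p_n(j) = P(N_n = j), with p_0 = [1]. Condition on τ_1: p_n(0) = P(τ > n), and for j >= 1, p_n(j) = Σ_{k<=n} f(k)·p_{n−k}(j−1)
p_1 = [7/8, 1/8]  (j = 0..1)
p_2 = [1/2, 31/64, 1/64]  (j = 0..2)
p_3 = [1/8, 49/64, 55/512, 1/512]  (j = 0..3)
p_4 = [0, 21/32, 83/256, 79/4096, 1/4096]  (j = 0..4)
E[N_4] = Σ j·p_4(j) = 5585/4096;  E[N_4²] = Σ j²·p_4(j) = 8727/4096
Var[N_4] = 8727/4096 − (5585/4096)² = 4553567/16777216


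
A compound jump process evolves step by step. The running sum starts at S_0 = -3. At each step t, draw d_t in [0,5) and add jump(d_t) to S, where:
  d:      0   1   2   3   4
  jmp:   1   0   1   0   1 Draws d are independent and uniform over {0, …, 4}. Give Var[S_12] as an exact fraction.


72/25

Outcome values over d=0..4: [1, 0, 1, 0, 1]
Σy = 3, Σy² = 3, M = 5
μ = 3/5 = 3/5,  σ² = 3/5 − (3/5)² = 6/25
Independent increments: Var[S_12] = 12·σ² = 12·(6/25) = 72/25


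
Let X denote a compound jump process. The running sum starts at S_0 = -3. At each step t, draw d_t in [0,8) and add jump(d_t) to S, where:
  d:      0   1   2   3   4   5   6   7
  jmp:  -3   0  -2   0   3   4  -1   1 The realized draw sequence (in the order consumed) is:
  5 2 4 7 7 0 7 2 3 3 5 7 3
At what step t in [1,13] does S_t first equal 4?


5

t=0: S=-3, d=5, jump=4, S_1=1
t=1: S=1, d=2, jump=-2, S_2=-1
t=2: S=-1, d=4, jump=3, S_3=2
t=3: S=2, d=7, jump=1, S_4=3
t=4: S=3, d=7, jump=1, S_5=4
t=5: S=4, d=0, jump=-3, S_6=1
t=6: S=1, d=7, jump=1, S_7=2
t=7: S=2, d=2, jump=-2, S_8=0
t=8: S=0, d=3, jump=0, S_9=0
t=9: S=0, d=3, jump=0, S_10=0
t=10: S=0, d=5, jump=4, S_11=4
t=11: S=4, d=7, jump=1, S_12=5
t=12: S=5, d=3, jump=0, S_13=5


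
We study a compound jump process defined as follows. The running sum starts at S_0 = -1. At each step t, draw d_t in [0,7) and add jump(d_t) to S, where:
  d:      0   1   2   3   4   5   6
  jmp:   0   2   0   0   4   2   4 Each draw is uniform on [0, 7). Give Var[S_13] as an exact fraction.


Outcome values over d=0..6: [0, 2, 0, 0, 4, 2, 4]
Σy = 12, Σy² = 40, M = 7
μ = 12/7 = 12/7,  σ² = 40/7 − (12/7)² = 136/49
Independent increments: Var[S_13] = 13·σ² = 13·(136/49) = 1768/49

1768/49


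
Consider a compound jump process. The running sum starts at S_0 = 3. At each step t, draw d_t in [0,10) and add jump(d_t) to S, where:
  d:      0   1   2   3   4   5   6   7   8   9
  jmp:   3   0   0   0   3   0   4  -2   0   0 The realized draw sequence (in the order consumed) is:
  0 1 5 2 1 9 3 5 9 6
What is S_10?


10

t=0: S=3, d=0, jump=3, S_1=6
t=1: S=6, d=1, jump=0, S_2=6
t=2: S=6, d=5, jump=0, S_3=6
t=3: S=6, d=2, jump=0, S_4=6
t=4: S=6, d=1, jump=0, S_5=6
t=5: S=6, d=9, jump=0, S_6=6
t=6: S=6, d=3, jump=0, S_7=6
t=7: S=6, d=5, jump=0, S_8=6
t=8: S=6, d=9, jump=0, S_9=6
t=9: S=6, d=6, jump=4, S_10=10


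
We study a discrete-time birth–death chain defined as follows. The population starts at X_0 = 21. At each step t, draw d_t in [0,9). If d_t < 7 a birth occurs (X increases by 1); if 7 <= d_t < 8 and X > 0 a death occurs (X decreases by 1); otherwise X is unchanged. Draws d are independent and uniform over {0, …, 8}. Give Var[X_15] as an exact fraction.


X can drop by at most 1 per step and X_0 = 21 > T = 15, so X_t >= 21 − t >= 6 > 0 for every t <= 15: the floor at 0 (the 'and X > 0' condition) never binds. Hence X_15 = X_0 + Σ_{t<15} Y_t with i.i.d. increments Y_t = y(d_t) ∈ {+1, −1, 0}.
Outcome values over d=0..8: [1, 1, 1, 1, 1, 1, 1, -1, 0]
Σy = 6, Σy² = 8, M = 9
μ = 6/9 = 2/3,  σ² = 8/9 − (2/3)² = 4/9
Independent increments: Var[X_15] = 15·σ² = 15·(4/9) = 20/3

20/3


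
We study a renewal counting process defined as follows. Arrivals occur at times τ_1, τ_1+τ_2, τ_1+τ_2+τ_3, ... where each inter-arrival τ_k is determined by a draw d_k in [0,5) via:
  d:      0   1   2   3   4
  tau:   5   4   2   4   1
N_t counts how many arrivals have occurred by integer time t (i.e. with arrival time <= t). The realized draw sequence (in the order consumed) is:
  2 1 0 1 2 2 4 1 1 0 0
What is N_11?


3

draw d_1=2: τ_1=2, arrival time A_1=2
draw d_2=1: τ_2=4, arrival time A_2=6
draw d_3=0: τ_3=5, arrival time A_3=11
draw d_4=1: τ_4=4, arrival time A_4=15
draw d_5=2: τ_5=2, arrival time A_5=17
draw d_6=2: τ_6=2, arrival time A_6=19
draw d_7=4: τ_7=1, arrival time A_7=20
draw d_8=1: τ_8=4, arrival time A_8=24
draw d_9=1: τ_9=4, arrival time A_9=28
draw d_10=0: τ_10=5, arrival time A_10=33
draw d_11=0: τ_11=5, arrival time A_11=38
N_t over t=0..11: 0:0 1:0 2:1 3:1 4:1 5:1 6:2 7:2 8:2 9:2 10:2 11:3


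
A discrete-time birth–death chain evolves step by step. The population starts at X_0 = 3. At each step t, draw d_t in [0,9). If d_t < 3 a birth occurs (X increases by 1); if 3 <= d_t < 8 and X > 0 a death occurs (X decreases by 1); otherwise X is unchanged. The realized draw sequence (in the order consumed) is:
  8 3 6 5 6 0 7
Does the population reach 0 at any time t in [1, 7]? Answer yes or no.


yes

t=0: X=3, d=8 → hold, X_1=3
t=1: X=3, d=3 → death, X_2=2
t=2: X=2, d=6 → death, X_3=1
t=3: X=1, d=5 → death, X_4=0
t=4: X=0, d=6 → hold, X_5=0
t=5: X=0, d=0 → birth, X_6=1
t=6: X=1, d=7 → death, X_7=0
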